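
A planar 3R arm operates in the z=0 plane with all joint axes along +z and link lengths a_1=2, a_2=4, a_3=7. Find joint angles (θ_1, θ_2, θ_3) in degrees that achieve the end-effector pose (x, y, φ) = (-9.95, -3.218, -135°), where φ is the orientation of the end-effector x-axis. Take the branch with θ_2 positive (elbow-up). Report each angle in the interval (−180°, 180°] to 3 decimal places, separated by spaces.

120.008 59.994 44.998

wrist centre = target − a_3·(cos φ, sin φ) = (-5.0003, 1.7317)
cos θ_2 = (28.0015−2²−4²)/(2·2·4) = 0.5001; θ_2 = 59.9939° (elbow-up)
β = atan2(1.7317,-5.0003) = 160.8974°; ψ = atan2(3.4639,4.0004) = 40.8890°
θ_1 = β − ψ = 120.0084°
θ_3 = φ − θ_1 − θ_2 = 44.9977° (wrapped to (-180°,180°])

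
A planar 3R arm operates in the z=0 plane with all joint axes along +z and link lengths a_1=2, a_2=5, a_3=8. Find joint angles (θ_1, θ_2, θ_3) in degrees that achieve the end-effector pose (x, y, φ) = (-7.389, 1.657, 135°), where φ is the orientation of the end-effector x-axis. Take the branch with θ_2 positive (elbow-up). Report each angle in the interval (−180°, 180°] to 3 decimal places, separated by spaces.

149.995 120.003 -134.998

wrist centre = target − a_3·(cos φ, sin φ) = (-1.7321, -3.9999)
cos θ_2 = (18.9992−2²−5²)/(2·2·5) = -0.5000; θ_2 = 120.0028° (elbow-up)
β = atan2(-3.9999,-1.7321) = -113.4151°; ψ = atan2(4.3300,-0.5002) = 96.5897°
θ_1 = β − ψ = -210.0048°
θ_3 = φ − θ_1 − θ_2 = -134.9979° (wrapped to (-180°,180°])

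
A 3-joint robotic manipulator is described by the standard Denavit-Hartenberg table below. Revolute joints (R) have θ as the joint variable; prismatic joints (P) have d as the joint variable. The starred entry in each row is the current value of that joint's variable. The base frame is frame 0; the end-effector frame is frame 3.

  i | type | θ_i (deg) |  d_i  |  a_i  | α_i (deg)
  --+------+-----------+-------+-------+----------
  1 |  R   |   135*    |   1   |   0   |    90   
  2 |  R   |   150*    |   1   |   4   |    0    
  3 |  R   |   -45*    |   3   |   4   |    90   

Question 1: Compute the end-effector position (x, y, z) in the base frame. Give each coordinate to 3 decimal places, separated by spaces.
after link 1: o_1 = (0.0000, 0.0000, 1.0000)
after link 2: o_2 = (3.1566, -1.7424, 3.0000)
after link 3: o_3 = (6.0100, -0.3531, 6.8637)

6.010 -0.353 6.864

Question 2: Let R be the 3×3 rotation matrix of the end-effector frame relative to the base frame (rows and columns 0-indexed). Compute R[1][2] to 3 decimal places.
0.683

End-effector z-axis (col 2 of R) = (-0.6830,0.6830,0.2588)
R[1][2] = 0.6830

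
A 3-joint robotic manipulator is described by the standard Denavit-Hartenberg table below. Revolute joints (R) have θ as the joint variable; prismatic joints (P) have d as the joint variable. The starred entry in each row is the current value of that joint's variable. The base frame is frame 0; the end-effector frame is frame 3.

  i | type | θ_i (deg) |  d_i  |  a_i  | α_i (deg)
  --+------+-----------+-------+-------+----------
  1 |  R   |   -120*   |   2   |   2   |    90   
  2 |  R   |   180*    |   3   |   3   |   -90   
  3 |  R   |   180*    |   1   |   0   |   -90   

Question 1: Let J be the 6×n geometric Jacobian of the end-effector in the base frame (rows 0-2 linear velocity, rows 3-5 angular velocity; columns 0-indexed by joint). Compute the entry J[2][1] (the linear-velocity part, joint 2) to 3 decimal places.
axis z_1 = (-0.8660,0.5000,0.0000); lever o_n−o_1 = (-1.0981,4.0981,-1.0000)
cross product → J_v[:, 1] = (-0.5000,-0.8660,-3.0000)
J_ω[:, 1] = z_1
entry J[2][1] = -3.0000

-3.000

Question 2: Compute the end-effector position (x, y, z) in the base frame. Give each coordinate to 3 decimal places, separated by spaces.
after link 1: o_1 = (-1.0000, -1.7321, 2.0000)
after link 2: o_2 = (-2.0981, 2.3660, 2.0000)
after link 3: o_3 = (-2.0981, 2.3660, 1.0000)

-2.098 2.366 1.000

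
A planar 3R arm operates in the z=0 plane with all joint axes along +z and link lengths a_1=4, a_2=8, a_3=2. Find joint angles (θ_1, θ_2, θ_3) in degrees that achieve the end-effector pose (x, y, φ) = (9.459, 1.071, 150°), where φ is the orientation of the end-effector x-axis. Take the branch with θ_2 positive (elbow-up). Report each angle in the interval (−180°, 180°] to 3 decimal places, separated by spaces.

-30.007 45.013 134.994

wrist centre = target − a_3·(cos φ, sin φ) = (11.1911, 0.0710)
cos θ_2 = (125.2447−4²−8²)/(2·4·8) = 0.7069; θ_2 = 45.0129° (elbow-up)
β = atan2(0.0710,11.1911) = 0.3635°; ψ = atan2(5.6581,9.6556) = 30.3701°
θ_1 = β − ψ = -30.0066°
θ_3 = φ − θ_1 − θ_2 = 134.9937° (wrapped to (-180°,180°])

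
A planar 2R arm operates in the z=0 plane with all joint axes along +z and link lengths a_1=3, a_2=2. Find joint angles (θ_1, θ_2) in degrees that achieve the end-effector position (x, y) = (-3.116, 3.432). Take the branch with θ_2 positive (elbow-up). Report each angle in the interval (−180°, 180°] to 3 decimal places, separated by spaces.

cos θ_2 = (21.4881−3²−2²)/(2·3·2) = 0.7073; θ_2 = 44.9811° (elbow-up)
β = atan2(3.4320,-3.1160) = 132.2371°; ψ = atan2(1.4137,4.4147) = 17.7570°
θ_1 = β − ψ = 114.4801°

114.480 44.981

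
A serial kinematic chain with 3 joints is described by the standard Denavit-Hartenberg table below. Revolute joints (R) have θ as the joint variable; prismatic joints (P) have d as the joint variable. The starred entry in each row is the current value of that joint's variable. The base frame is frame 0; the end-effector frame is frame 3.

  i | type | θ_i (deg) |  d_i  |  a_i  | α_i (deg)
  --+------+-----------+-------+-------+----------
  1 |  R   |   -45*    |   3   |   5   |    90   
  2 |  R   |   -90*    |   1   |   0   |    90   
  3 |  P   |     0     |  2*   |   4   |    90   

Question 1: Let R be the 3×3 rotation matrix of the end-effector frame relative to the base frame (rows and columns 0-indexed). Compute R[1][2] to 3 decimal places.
End-effector z-axis (col 2 of R) = (0.7071,0.7071,-0.0000)
R[1][2] = 0.7071

0.707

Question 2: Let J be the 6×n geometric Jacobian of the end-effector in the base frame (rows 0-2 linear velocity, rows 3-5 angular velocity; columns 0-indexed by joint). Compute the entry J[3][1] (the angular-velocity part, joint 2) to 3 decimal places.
-0.707

axis z_1 = (-0.7071,-0.7071,0.0000); lever o_n−o_1 = (-2.1213,0.7071,-4.0000)
cross product → J_v[:, 1] = (2.8284,-2.8284,-2.0000)
J_ω[:, 1] = z_1
entry J[3][1] = -0.7071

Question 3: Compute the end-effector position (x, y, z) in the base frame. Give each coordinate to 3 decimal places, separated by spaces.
after link 1: o_1 = (3.5355, -3.5355, 3.0000)
after link 2: o_2 = (2.8284, -4.2426, 3.0000)
after link 3: o_3 = (1.4142, -2.8284, -1.0000)

1.414 -2.828 -1.000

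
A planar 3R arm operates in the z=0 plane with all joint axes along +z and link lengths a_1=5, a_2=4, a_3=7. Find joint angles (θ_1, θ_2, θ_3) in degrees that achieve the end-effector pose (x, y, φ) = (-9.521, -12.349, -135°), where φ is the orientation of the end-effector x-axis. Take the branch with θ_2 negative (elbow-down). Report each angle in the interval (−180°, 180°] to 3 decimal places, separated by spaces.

-108.418 -29.988 3.406

wrist centre = target − a_3·(cos φ, sin φ) = (-4.5713, -7.3993)
cos θ_2 = (75.6453−5²−4²)/(2·5·4) = 0.8661; θ_2 = -29.9878° (elbow-down)
β = atan2(-7.3993,-4.5713) = -121.7077°; ψ = atan2(-1.9993,8.4645) = -13.2893°
θ_1 = β − ψ = -108.4184°
θ_3 = φ − θ_1 − θ_2 = 3.4062° (wrapped to (-180°,180°])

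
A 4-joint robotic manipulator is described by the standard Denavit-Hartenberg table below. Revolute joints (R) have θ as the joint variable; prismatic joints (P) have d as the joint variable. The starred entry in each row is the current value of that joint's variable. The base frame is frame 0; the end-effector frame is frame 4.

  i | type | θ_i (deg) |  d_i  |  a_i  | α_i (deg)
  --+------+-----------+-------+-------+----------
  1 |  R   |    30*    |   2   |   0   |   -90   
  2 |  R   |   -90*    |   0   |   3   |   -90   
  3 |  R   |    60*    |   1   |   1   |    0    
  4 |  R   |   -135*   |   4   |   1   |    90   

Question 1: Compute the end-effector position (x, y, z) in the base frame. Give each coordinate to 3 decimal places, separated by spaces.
after link 1: o_1 = (0.0000, 0.0000, 2.0000)
after link 2: o_2 = (0.0000, -0.0000, 5.0000)
after link 3: o_3 = (1.2990, -0.2500, 5.5000)
after link 4: o_4 = (4.2802, 2.5865, 5.7588)

4.280 2.587 5.759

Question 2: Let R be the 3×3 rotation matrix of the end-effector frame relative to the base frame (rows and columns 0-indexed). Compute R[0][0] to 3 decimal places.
-0.483

End-effector x-axis (col 0 of R) = (-0.4830,0.8365,0.2588)
R[0][0] = -0.4830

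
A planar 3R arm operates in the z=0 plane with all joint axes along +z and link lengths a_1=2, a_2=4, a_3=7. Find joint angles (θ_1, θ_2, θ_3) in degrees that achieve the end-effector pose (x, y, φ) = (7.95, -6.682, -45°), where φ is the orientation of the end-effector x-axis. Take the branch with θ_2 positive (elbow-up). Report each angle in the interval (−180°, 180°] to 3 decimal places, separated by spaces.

wrist centre = target − a_3·(cos φ, sin φ) = (3.0003, -1.7323)
cos θ_2 = (12.0022−2²−4²)/(2·2·4) = -0.4999; θ_2 = 119.9908° (elbow-up)
β = atan2(-1.7323,3.0003) = -30.0008°; ψ = atan2(3.4644,0.0006) = 89.9908°
θ_1 = β − ψ = -119.9916°
θ_3 = φ − θ_1 − θ_2 = -44.9992° (wrapped to (-180°,180°])

-119.992 119.991 -44.999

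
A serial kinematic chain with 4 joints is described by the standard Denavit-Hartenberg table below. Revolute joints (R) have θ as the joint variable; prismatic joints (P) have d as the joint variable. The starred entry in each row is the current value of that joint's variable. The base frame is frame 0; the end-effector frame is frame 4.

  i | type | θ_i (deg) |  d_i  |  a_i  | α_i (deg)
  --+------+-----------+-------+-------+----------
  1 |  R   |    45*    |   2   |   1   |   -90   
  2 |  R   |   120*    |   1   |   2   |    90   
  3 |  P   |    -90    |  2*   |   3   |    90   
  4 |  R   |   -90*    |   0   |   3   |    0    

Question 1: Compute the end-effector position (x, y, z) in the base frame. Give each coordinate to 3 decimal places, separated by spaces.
after link 1: o_1 = (0.7071, 0.7071, 2.0000)
after link 2: o_2 = (-0.7071, 0.7071, 0.2679)
after link 3: o_3 = (2.6390, -0.1895, -0.7321)
after link 4: o_4 = (0.8018, -2.0266, 0.7679)

0.802 -2.027 0.768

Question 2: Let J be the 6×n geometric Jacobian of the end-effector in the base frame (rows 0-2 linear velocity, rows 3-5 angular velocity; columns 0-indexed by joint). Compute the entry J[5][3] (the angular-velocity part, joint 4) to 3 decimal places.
axis z_3 = (0.3536,0.3536,0.8660); lever o_n−o_3 = (-1.8371,-1.8371,1.5000)
cross product → J_v[:, 3] = (2.1213,-2.1213,-0.0000)
J_ω[:, 3] = z_3
entry J[5][3] = 0.8660

0.866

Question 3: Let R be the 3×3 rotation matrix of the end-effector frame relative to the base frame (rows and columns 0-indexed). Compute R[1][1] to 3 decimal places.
End-effector y-axis (col 1 of R) = (0.7071,-0.7071,-0.0000)
R[1][1] = -0.7071

-0.707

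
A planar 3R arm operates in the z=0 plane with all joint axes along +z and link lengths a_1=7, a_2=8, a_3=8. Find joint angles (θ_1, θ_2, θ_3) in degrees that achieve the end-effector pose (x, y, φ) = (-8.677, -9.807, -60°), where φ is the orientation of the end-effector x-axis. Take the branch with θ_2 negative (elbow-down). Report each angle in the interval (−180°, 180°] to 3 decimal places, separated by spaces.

wrist centre = target − a_3·(cos φ, sin φ) = (-12.6770, -2.8788)
cos θ_2 = (168.9938−7²−8²)/(2·7·8) = 0.4999; θ_2 = -60.0037° (elbow-down)
β = atan2(-2.8788,-12.6770) = -167.2058°; ψ = atan2(-6.9285,10.9996) = -32.2062°
θ_1 = β − ψ = -134.9996°
θ_3 = φ − θ_1 − θ_2 = 135.0032° (wrapped to (-180°,180°])

-135.000 -60.004 135.003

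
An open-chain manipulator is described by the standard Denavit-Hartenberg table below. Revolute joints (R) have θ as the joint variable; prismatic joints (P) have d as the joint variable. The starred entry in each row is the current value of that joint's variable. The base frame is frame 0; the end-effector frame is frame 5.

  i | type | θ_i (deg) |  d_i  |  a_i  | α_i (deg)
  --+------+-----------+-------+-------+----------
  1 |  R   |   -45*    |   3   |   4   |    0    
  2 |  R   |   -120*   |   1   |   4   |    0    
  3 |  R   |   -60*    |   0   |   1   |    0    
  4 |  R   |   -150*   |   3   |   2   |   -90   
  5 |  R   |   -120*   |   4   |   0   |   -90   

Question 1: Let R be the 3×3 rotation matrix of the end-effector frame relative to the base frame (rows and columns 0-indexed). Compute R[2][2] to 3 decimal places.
End-effector z-axis (col 2 of R) = (0.8365,-0.2241,0.5000)
R[2][2] = 0.5000

0.500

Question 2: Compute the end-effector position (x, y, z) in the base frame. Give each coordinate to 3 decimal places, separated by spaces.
1.225 0.189 7.000

after link 1: o_1 = (2.8284, -2.8284, 3.0000)
after link 2: o_2 = (-1.0353, -3.8637, 4.0000)
after link 3: o_3 = (-1.7424, -3.1566, 4.0000)
after link 4: o_4 = (0.1895, -3.6742, 7.0000)
after link 5: o_5 = (1.2247, 0.1895, 7.0000)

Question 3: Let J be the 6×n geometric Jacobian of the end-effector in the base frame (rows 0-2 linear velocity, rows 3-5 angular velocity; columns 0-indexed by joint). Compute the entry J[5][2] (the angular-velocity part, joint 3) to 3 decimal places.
axis z_2 = (0.0000,0.0000,1.0000); lever o_n−o_2 = (2.2600,4.0532,3.0000)
cross product → J_v[:, 2] = (-4.0532,2.2600,0.0000)
J_ω[:, 2] = z_2
entry J[5][2] = 1.0000

1.000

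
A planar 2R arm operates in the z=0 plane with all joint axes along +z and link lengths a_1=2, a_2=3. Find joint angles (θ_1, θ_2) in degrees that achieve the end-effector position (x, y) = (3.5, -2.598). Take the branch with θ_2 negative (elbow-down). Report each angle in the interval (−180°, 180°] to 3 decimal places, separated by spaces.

0.002 -60.002

cos θ_2 = (18.9996−2²−3²)/(2·2·3) = 0.5000; θ_2 = -60.0022° (elbow-down)
β = atan2(-2.5980,3.5000) = -36.5860°; ψ = atan2(-2.5981,3.4999) = -36.5882°
θ_1 = β − ψ = 0.0022°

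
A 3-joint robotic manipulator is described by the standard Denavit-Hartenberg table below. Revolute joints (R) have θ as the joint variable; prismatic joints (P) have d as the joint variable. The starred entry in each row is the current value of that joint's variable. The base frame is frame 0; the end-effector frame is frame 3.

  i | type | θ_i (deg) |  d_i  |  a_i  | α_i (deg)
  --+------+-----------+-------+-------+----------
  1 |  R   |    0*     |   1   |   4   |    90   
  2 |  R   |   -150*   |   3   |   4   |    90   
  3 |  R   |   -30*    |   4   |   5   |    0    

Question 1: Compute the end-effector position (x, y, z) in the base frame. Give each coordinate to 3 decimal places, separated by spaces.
after link 1: o_1 = (4.0000, 0.0000, 1.0000)
after link 2: o_2 = (0.5359, -3.0000, -1.0000)
after link 3: o_3 = (-5.2141, -0.5000, 0.2990)

-5.214 -0.500 0.299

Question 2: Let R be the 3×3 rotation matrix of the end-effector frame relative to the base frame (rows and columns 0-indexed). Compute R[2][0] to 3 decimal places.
End-effector x-axis (col 0 of R) = (-0.7500,0.5000,-0.4330)
R[2][0] = -0.4330

-0.433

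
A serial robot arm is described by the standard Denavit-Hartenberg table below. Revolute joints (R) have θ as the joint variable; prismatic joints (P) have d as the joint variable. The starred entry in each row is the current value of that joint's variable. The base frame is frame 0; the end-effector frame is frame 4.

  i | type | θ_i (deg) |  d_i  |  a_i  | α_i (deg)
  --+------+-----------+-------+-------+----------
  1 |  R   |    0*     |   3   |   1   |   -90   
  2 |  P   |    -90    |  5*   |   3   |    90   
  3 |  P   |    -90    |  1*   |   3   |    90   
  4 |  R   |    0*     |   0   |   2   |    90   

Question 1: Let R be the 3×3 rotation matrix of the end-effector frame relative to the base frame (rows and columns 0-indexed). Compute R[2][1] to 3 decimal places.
-1.000

End-effector y-axis (col 1 of R) = (-0.0000,0.0000,-1.0000)
R[2][1] = -1.0000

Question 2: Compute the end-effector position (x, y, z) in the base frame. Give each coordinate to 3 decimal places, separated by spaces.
-0.000 0.000 6.000

after link 1: o_1 = (1.0000, 0.0000, 3.0000)
after link 2: o_2 = (1.0000, 5.0000, 6.0000)
after link 3: o_3 = (0.0000, 2.0000, 6.0000)
after link 4: o_4 = (-0.0000, 0.0000, 6.0000)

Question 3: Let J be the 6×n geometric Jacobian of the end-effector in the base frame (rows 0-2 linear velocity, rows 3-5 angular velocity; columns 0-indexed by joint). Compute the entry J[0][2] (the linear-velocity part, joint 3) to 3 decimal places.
-1.000

prismatic axis z_2 = (-1.0000,0.0000,0.0000)
J_v[:, 2] = z_2; J_ω[:, 2] = (0,0,0)
entry J[0][2] = -1.0000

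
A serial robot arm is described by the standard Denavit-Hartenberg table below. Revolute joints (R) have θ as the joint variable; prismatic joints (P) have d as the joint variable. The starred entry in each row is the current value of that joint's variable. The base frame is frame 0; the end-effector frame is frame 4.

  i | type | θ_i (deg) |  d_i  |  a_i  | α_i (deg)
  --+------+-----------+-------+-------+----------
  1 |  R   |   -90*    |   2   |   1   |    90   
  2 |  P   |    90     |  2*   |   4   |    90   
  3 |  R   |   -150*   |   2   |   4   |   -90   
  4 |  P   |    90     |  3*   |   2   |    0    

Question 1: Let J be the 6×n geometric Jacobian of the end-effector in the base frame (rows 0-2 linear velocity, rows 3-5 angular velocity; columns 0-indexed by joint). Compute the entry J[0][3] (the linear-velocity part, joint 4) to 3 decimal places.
0.866

prismatic axis z_3 = (0.8660,-0.0000,0.5000)
J_v[:, 3] = z_3; J_ω[:, 3] = (0,0,0)
entry J[0][3] = 0.8660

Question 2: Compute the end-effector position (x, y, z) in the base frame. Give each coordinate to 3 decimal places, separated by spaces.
2.598 -1.000 4.036

after link 1: o_1 = (0.0000, -1.0000, 2.0000)
after link 2: o_2 = (-2.0000, -1.0000, 6.0000)
after link 3: o_3 = (-0.0000, -3.0000, 2.5359)
after link 4: o_4 = (2.5981, -1.0000, 4.0359)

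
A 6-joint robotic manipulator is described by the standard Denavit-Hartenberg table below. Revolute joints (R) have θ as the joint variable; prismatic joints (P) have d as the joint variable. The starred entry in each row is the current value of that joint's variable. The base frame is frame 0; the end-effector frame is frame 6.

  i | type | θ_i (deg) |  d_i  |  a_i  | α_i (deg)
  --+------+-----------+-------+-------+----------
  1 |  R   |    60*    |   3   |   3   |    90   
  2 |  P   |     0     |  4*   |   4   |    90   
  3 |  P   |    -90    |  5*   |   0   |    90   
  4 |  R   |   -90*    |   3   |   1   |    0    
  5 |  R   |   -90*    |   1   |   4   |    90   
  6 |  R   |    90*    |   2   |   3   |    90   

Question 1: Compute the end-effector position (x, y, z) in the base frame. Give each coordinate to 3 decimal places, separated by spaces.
6.928 -4.000 -3.000

after link 1: o_1 = (1.5000, 2.5981, 3.0000)
after link 2: o_2 = (6.9641, 4.0622, 3.0000)
after link 3: o_3 = (6.9641, 4.0622, -2.0000)
after link 4: o_4 = (5.4641, 1.4641, -1.0000)
after link 5: o_5 = (8.4282, -1.4019, -1.0000)
after link 6: o_6 = (6.9282, -4.0000, -3.0000)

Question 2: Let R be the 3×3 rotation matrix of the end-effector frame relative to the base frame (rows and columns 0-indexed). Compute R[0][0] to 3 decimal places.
End-effector x-axis (col 0 of R) = (-0.5000,-0.8660,0.0000)
R[0][0] = -0.5000

-0.500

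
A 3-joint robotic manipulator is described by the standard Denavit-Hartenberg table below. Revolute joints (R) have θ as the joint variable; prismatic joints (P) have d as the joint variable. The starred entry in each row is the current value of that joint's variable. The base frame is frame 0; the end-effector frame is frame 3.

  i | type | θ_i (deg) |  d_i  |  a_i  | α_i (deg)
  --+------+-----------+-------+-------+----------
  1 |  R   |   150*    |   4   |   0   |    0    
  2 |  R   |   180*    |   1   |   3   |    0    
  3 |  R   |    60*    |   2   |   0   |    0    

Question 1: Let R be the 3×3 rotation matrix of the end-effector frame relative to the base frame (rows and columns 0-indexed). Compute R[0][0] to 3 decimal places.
0.866

End-effector x-axis (col 0 of R) = (0.8660,0.5000,0.0000)
R[0][0] = 0.8660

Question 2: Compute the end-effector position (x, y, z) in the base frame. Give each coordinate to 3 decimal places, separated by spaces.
after link 1: o_1 = (0.0000, 0.0000, 4.0000)
after link 2: o_2 = (2.5981, -1.5000, 5.0000)
after link 3: o_3 = (2.5981, -1.5000, 7.0000)

2.598 -1.500 7.000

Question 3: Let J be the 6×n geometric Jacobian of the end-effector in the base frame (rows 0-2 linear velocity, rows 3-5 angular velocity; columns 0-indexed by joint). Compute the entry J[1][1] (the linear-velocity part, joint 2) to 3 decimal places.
axis z_1 = (0.0000,0.0000,1.0000); lever o_n−o_1 = (2.5981,-1.5000,3.0000)
cross product → J_v[:, 1] = (1.5000,2.5981,-0.0000)
J_ω[:, 1] = z_1
entry J[1][1] = 2.5981

2.598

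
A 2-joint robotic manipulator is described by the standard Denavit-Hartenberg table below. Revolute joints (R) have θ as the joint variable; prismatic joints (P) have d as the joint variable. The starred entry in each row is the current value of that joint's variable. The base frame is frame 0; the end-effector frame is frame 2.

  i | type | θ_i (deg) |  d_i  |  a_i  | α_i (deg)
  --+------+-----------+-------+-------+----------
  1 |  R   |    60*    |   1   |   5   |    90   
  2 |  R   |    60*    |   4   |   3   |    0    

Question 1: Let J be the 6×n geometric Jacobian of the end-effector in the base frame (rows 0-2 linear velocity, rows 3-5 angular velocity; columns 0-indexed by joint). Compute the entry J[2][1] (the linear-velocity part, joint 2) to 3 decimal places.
axis z_1 = (0.8660,-0.5000,0.0000); lever o_n−o_1 = (4.2141,-0.7010,2.5981)
cross product → J_v[:, 1] = (-1.2990,-2.2500,1.5000)
J_ω[:, 1] = z_1
entry J[2][1] = 1.5000

1.500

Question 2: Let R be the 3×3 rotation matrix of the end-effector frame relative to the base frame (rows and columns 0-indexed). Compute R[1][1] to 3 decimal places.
End-effector y-axis (col 1 of R) = (-0.4330,-0.7500,0.5000)
R[1][1] = -0.7500

-0.750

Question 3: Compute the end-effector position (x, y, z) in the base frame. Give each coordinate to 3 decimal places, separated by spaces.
6.714 3.629 3.598

after link 1: o_1 = (2.5000, 4.3301, 1.0000)
after link 2: o_2 = (6.7141, 3.6292, 3.5981)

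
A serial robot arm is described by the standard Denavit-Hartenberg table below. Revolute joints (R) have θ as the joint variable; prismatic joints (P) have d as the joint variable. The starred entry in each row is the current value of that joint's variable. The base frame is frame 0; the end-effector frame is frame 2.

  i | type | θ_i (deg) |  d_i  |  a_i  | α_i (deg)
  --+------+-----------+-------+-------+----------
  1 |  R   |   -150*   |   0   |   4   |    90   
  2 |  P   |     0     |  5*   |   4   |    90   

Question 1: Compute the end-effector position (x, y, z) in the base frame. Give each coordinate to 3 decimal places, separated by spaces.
-9.428 0.330 0.000

after link 1: o_1 = (-3.4641, -2.0000, 0.0000)
after link 2: o_2 = (-9.4282, 0.3301, 0.0000)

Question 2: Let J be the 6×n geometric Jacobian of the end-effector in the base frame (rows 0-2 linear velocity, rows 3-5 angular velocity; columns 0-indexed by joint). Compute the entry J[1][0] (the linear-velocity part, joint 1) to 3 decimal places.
axis z_0 = ẑ; lever o_n−o_0 = (-9.4282,0.3301,0.0000)
cross product → J_v[:, 0] = (-0.3301,-9.4282,0.0000)
J_ω[:, 0] = z_0
entry J[1][0] = -9.4282

-9.428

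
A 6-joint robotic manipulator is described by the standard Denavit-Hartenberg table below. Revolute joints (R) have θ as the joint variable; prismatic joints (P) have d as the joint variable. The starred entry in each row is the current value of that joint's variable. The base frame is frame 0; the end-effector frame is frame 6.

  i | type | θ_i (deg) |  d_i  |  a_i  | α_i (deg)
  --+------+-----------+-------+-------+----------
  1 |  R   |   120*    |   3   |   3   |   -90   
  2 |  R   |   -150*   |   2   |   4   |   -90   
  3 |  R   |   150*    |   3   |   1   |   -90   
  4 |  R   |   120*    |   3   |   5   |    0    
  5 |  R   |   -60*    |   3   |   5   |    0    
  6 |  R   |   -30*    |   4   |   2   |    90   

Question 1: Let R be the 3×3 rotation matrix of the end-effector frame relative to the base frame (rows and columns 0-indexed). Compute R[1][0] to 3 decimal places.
0.562

End-effector x-axis (col 0 of R) = (0.1752,0.5625,-0.8080)
R[1][0] = 0.5625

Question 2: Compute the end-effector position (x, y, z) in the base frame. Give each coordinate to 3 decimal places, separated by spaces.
after link 1: o_1 = (-1.5000, 2.5981, 3.0000)
after link 2: o_2 = (-1.5000, -1.4019, 5.0000)
after link 3: o_3 = (-2.1920, 0.7966, 7.1651)
after link 4: o_4 = (-4.1540, -3.5012, 3.7476)
after link 5: o_5 = (-5.8260, -3.3014, -1.8349)
after link 6: o_6 = (-9.3415, -2.4085, -4.4510)

-9.342 -2.408 -4.451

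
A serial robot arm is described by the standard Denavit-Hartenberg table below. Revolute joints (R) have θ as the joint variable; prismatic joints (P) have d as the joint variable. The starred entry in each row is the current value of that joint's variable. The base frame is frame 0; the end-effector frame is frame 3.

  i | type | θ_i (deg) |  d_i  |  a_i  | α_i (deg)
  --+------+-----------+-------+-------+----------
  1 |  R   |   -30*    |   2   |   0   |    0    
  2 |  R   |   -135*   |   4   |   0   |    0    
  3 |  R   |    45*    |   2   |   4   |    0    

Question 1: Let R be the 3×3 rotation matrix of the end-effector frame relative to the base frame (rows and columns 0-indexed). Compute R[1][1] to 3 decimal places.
End-effector y-axis (col 1 of R) = (0.8660,-0.5000,0.0000)
R[1][1] = -0.5000

-0.500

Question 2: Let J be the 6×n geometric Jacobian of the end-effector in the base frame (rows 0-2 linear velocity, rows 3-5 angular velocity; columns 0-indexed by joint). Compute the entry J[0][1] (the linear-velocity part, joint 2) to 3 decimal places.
axis z_1 = (0.0000,0.0000,1.0000); lever o_n−o_1 = (-2.0000,-3.4641,6.0000)
cross product → J_v[:, 1] = (3.4641,-2.0000,0.0000)
J_ω[:, 1] = z_1
entry J[0][1] = 3.4641

3.464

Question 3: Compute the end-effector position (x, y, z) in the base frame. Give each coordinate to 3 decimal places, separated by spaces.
-2.000 -3.464 8.000

after link 1: o_1 = (0.0000, 0.0000, 2.0000)
after link 2: o_2 = (0.0000, 0.0000, 6.0000)
after link 3: o_3 = (-2.0000, -3.4641, 8.0000)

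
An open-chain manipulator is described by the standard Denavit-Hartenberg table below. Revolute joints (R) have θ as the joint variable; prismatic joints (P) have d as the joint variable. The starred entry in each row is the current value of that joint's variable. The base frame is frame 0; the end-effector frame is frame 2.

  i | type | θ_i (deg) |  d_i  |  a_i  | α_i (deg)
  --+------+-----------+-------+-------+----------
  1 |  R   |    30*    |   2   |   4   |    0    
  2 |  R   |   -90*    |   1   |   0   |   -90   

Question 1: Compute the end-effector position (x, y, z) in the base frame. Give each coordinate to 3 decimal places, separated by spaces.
3.464 2.000 3.000

after link 1: o_1 = (3.4641, 2.0000, 2.0000)
after link 2: o_2 = (3.4641, 2.0000, 3.0000)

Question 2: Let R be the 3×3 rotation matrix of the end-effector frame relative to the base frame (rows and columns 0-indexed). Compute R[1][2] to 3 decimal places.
End-effector z-axis (col 2 of R) = (0.8660,0.5000,0.0000)
R[1][2] = 0.5000

0.500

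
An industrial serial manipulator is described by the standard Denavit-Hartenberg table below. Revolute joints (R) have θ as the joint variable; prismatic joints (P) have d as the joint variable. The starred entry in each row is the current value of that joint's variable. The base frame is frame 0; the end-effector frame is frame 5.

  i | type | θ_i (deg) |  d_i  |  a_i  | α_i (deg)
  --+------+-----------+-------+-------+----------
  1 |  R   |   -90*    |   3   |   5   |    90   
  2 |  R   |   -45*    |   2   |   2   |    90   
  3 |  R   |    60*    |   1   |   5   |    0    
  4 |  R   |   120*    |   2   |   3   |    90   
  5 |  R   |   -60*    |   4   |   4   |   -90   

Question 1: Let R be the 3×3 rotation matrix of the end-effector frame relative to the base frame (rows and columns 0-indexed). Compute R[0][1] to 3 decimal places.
End-effector y-axis (col 1 of R) = (1.0000,0.0000,0.0000)
R[0][1] = 1.0000

1.000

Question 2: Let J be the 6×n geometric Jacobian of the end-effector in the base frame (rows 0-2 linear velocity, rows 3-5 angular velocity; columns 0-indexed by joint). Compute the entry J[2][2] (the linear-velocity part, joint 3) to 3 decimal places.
5.890

axis z_2 = (-0.0000,0.7071,-0.7071); lever o_n−o_2 = (-8.3301,1.4396,2.0959)
cross product → J_v[:, 2] = (2.5000,5.8903,5.8903)
J_ω[:, 2] = z_2
entry J[2][2] = 5.8903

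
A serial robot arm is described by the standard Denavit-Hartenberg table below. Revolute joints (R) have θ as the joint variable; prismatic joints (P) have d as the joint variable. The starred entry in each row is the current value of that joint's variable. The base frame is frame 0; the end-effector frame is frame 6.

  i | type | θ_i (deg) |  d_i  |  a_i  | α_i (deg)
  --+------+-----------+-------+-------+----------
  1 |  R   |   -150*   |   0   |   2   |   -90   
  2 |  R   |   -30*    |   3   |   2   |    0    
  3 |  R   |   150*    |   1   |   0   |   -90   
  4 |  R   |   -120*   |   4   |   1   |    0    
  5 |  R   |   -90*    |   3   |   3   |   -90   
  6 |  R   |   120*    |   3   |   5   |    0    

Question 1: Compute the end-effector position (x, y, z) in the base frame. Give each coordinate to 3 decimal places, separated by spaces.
after link 1: o_1 = (-1.7321, -1.0000, 0.0000)
after link 2: o_2 = (-1.7321, -4.4641, 1.0000)
after link 3: o_3 = (-1.2321, -5.3301, 1.0000)
after link 4: o_4 = (1.9845, -4.4731, 3.4330)
after link 5: o_5 = (2.3595, -2.5245, 7.1830)
after link 6: o_6 = (1.3239, -7.5658, 4.4420)

1.324 -7.566 4.442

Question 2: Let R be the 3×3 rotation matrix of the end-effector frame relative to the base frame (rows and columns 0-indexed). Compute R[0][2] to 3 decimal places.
End-effector z-axis (col 2 of R) = (0.2165,-0.8750,0.4330)
R[0][2] = 0.2165

0.217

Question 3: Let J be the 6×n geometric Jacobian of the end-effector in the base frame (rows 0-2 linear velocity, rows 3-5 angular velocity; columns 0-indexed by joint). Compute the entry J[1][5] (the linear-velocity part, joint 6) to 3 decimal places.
axis z_5 = (0.2165,-0.8750,0.4330); lever o_n−o_5 = (-1.0356,-5.0413,-2.7410)
cross product → J_v[:, 5] = (4.5813,0.1450,-1.9976)
J_ω[:, 5] = z_5
entry J[1][5] = 0.1450

0.145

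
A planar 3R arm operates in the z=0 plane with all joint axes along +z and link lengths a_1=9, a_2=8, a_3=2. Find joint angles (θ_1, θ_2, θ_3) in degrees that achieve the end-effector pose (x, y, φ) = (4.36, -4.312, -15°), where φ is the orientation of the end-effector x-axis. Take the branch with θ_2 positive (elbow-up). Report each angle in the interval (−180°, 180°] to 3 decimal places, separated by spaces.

-120.001 149.999 -44.998

wrist centre = target − a_3·(cos φ, sin φ) = (2.4281, -3.7944)
cos θ_2 = (20.2931−9²−8²)/(2·9·8) = -0.8660; θ_2 = 149.9994° (elbow-up)
β = atan2(-3.7944,2.4281) = -57.3834°; ψ = atan2(4.0001,2.0718) = 62.6181°
θ_1 = β − ψ = -120.0015°
θ_3 = φ − θ_1 − θ_2 = -44.9980° (wrapped to (-180°,180°])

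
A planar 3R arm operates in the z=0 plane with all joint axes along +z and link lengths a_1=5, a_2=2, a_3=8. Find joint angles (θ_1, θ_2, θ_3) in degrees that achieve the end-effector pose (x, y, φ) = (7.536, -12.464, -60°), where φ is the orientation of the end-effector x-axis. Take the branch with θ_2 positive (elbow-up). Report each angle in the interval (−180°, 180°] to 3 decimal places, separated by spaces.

-69.859 44.975 -35.116

wrist centre = target − a_3·(cos φ, sin φ) = (3.5360, -5.5358)
cos θ_2 = (43.1483−5²−2²)/(2·5·2) = 0.7074; θ_2 = 44.9749° (elbow-up)
β = atan2(-5.5358,3.5360) = -57.4315°; ψ = atan2(1.4136,6.4148) = 12.4273°
θ_1 = β − ψ = -69.8588°
θ_3 = φ − θ_1 − θ_2 = -35.1161° (wrapped to (-180°,180°])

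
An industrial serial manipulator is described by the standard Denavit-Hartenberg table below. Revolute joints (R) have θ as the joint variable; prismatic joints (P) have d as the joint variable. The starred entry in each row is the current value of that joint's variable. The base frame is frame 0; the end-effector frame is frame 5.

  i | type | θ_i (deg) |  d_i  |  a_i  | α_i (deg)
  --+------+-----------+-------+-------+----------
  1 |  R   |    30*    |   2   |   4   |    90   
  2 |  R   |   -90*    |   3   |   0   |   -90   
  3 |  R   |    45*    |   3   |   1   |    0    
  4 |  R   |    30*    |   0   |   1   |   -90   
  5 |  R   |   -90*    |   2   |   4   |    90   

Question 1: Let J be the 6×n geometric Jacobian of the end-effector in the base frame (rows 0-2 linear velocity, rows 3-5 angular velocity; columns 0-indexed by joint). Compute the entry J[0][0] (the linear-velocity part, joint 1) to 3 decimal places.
-4.799

axis z_0 = ẑ; lever o_n−o_0 = (9.9309,4.7991,2.9659)
cross product → J_v[:, 0] = (-4.7991,9.9309,0.0000)
J_ω[:, 0] = z_0
entry J[0][0] = -4.7991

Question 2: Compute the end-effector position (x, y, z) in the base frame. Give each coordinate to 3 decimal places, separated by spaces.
after link 1: o_1 = (3.4641, 2.0000, 2.0000)
after link 2: o_2 = (4.9641, -0.5981, 2.0000)
after link 3: o_3 = (7.2086, 1.5143, 1.2929)
after link 4: o_4 = (6.7257, 2.3508, 1.0341)
after link 5: o_5 = (9.9309, 4.7991, 2.9659)

9.931 4.799 2.966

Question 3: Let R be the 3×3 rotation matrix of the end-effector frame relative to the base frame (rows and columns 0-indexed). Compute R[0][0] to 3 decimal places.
0.866

End-effector x-axis (col 0 of R) = (0.8660,0.5000,-0.0000)
R[0][0] = 0.8660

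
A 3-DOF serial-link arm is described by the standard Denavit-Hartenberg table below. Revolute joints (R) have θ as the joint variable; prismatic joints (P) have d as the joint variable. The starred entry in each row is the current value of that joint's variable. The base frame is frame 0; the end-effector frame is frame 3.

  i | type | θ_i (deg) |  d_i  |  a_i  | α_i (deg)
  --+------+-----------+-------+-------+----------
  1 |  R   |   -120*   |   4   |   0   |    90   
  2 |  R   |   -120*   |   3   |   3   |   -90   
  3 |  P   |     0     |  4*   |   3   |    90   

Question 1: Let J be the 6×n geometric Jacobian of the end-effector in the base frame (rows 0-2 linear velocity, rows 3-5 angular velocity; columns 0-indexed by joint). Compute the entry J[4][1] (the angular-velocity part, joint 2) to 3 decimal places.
axis z_1 = (-0.8660,0.5000,0.0000); lever o_n−o_1 = (-2.8301,1.0981,-7.1962)
cross product → J_v[:, 1] = (-3.5981,-6.2321,0.4641)
J_ω[:, 1] = z_1
entry J[4][1] = 0.5000

0.500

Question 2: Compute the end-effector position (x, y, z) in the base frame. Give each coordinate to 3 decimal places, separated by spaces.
after link 1: o_1 = (0.0000, 0.0000, 4.0000)
after link 2: o_2 = (-1.8481, 2.7990, 1.4019)
after link 3: o_3 = (-2.8301, 1.0981, -3.1962)

-2.830 1.098 -3.196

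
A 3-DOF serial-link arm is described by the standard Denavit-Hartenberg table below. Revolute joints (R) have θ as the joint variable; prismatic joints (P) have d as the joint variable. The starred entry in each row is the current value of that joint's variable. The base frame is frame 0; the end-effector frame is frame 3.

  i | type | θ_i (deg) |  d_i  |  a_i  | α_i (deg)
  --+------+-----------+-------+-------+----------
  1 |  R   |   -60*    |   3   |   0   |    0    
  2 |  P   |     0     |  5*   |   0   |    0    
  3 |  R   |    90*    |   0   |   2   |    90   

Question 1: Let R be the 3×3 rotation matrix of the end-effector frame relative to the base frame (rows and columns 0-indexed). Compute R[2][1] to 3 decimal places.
End-effector y-axis (col 1 of R) = (-0.0000,0.0000,1.0000)
R[2][1] = 1.0000

1.000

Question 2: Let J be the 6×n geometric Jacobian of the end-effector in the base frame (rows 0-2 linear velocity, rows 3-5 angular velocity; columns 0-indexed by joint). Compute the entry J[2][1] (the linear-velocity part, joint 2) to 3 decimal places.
1.000

prismatic axis z_1 = (0.0000,0.0000,1.0000)
J_v[:, 1] = z_1; J_ω[:, 1] = (0,0,0)
entry J[2][1] = 1.0000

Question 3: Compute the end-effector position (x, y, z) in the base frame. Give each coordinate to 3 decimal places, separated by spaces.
after link 1: o_1 = (0.0000, 0.0000, 3.0000)
after link 2: o_2 = (0.0000, 0.0000, 8.0000)
after link 3: o_3 = (1.7321, 1.0000, 8.0000)

1.732 1.000 8.000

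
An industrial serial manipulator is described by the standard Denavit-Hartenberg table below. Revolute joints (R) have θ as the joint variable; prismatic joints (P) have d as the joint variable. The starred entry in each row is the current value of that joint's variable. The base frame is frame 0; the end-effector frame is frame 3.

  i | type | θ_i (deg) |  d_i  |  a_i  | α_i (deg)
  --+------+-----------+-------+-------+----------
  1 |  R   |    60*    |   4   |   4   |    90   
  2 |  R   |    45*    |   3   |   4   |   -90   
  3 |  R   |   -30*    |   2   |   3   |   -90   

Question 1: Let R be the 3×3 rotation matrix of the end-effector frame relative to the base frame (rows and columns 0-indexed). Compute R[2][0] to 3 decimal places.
0.612

End-effector x-axis (col 0 of R) = (0.7392,0.2803,0.6124)
R[2][0] = 0.6124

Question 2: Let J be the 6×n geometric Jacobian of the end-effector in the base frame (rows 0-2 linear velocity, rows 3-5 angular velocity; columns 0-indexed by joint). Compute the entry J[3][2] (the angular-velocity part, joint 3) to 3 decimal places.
axis z_2 = (-0.3536,-0.6124,0.7071); lever o_n−o_2 = (1.5105,-0.3838,3.2513)
cross product → J_v[:, 2] = (-1.7197,2.2176,1.0607)
J_ω[:, 2] = z_2
entry J[3][2] = -0.3536

-0.354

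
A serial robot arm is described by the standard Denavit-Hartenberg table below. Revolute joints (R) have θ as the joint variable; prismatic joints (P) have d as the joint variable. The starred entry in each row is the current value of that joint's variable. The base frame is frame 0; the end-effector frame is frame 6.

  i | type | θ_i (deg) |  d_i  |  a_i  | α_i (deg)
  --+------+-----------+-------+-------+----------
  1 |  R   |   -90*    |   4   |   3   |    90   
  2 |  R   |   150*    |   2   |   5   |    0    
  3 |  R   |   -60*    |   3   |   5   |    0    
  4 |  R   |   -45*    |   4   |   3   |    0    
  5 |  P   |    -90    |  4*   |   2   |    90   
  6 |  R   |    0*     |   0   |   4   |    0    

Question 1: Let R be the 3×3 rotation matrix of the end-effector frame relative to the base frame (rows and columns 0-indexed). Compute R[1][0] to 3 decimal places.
-0.707

End-effector x-axis (col 0 of R) = (0.0000,-0.7071,-0.7071)
R[1][0] = -0.7071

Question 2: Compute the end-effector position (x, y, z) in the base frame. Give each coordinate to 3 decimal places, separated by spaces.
-13.000 -5.034 9.379

after link 1: o_1 = (0.0000, -3.0000, 4.0000)
after link 2: o_2 = (-2.0000, 1.3301, 6.5000)
after link 3: o_3 = (-5.0000, 1.3301, 11.5000)
after link 4: o_4 = (-9.0000, -0.7912, 13.6213)
after link 5: o_5 = (-13.0000, -2.2054, 12.2071)
after link 6: o_6 = (-13.0000, -5.0338, 9.3787)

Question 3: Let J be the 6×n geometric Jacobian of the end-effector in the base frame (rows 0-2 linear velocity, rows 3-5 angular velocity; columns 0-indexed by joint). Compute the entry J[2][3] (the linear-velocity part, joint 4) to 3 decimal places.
axis z_3 = (-1.0000,-0.0000,0.0000); lever o_n−o_3 = (-8.0000,-6.3640,-2.1213)
cross product → J_v[:, 3] = (0.0000,-2.1213,6.3640)
J_ω[:, 3] = z_3
entry J[2][3] = 6.3640

6.364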